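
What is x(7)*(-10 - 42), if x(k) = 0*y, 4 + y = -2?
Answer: 0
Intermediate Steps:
y = -6 (y = -4 - 2 = -6)
x(k) = 0 (x(k) = 0*(-6) = 0)
x(7)*(-10 - 42) = 0*(-10 - 42) = 0*(-52) = 0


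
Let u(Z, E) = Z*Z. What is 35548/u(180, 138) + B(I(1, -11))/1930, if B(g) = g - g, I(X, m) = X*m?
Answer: 8887/8100 ≈ 1.0972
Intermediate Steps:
u(Z, E) = Z²
B(g) = 0
35548/u(180, 138) + B(I(1, -11))/1930 = 35548/(180²) + 0/1930 = 35548/32400 + 0*(1/1930) = 35548*(1/32400) + 0 = 8887/8100 + 0 = 8887/8100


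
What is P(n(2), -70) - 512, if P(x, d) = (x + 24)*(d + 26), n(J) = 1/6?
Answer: -4726/3 ≈ -1575.3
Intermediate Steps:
n(J) = ⅙
P(x, d) = (24 + x)*(26 + d)
P(n(2), -70) - 512 = (624 + 24*(-70) + 26*(⅙) - 70*⅙) - 512 = (624 - 1680 + 13/3 - 35/3) - 512 = -3190/3 - 512 = -4726/3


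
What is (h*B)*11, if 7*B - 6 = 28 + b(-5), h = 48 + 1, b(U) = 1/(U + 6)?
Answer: 2695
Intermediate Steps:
b(U) = 1/(6 + U)
h = 49
B = 5 (B = 6/7 + (28 + 1/(6 - 5))/7 = 6/7 + (28 + 1/1)/7 = 6/7 + (28 + 1)/7 = 6/7 + (⅐)*29 = 6/7 + 29/7 = 5)
(h*B)*11 = (49*5)*11 = 245*11 = 2695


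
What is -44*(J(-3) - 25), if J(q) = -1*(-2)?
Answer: 1012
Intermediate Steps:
J(q) = 2
-44*(J(-3) - 25) = -44*(2 - 25) = -44*(-23) = 1012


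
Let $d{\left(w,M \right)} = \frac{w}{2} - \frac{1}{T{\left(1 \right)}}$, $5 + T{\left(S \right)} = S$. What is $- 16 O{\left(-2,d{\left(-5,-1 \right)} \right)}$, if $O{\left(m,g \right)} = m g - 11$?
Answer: $104$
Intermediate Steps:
$T{\left(S \right)} = -5 + S$
$d{\left(w,M \right)} = \frac{1}{4} + \frac{w}{2}$ ($d{\left(w,M \right)} = \frac{w}{2} - \frac{1}{-5 + 1} = w \frac{1}{2} - \frac{1}{-4} = \frac{w}{2} - - \frac{1}{4} = \frac{w}{2} + \frac{1}{4} = \frac{1}{4} + \frac{w}{2}$)
$O{\left(m,g \right)} = -11 + g m$ ($O{\left(m,g \right)} = g m - 11 = -11 + g m$)
$- 16 O{\left(-2,d{\left(-5,-1 \right)} \right)} = - 16 \left(-11 + \left(\frac{1}{4} + \frac{1}{2} \left(-5\right)\right) \left(-2\right)\right) = - 16 \left(-11 + \left(\frac{1}{4} - \frac{5}{2}\right) \left(-2\right)\right) = - 16 \left(-11 - - \frac{9}{2}\right) = - 16 \left(-11 + \frac{9}{2}\right) = \left(-16\right) \left(- \frac{13}{2}\right) = 104$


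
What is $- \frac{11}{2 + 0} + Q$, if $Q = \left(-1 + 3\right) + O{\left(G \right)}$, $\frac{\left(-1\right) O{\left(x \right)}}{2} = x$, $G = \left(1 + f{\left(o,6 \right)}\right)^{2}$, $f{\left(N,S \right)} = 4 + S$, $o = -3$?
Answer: $- \frac{491}{2} \approx -245.5$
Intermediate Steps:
$G = 121$ ($G = \left(1 + \left(4 + 6\right)\right)^{2} = \left(1 + 10\right)^{2} = 11^{2} = 121$)
$O{\left(x \right)} = - 2 x$
$Q = -240$ ($Q = \left(-1 + 3\right) - 242 = 2 - 242 = -240$)
$- \frac{11}{2 + 0} + Q = - \frac{11}{2 + 0} - 240 = - \frac{11}{2} - 240 = - \frac{491}{2}$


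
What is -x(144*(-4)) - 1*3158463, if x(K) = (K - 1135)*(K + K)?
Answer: -5129535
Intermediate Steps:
x(K) = 2*K*(-1135 + K) (x(K) = (-1135 + K)*(2*K) = 2*K*(-1135 + K))
-x(144*(-4)) - 1*3158463 = -2*144*(-4)*(-1135 + 144*(-4)) - 1*3158463 = -2*(-576)*(-1135 - 576) - 3158463 = -2*(-576)*(-1711) - 3158463 = -1*1971072 - 3158463 = -1971072 - 3158463 = -5129535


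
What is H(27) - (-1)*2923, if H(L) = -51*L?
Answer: 1546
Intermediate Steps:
H(27) - (-1)*2923 = -51*27 - (-1)*2923 = -1377 - 1*(-2923) = -1377 + 2923 = 1546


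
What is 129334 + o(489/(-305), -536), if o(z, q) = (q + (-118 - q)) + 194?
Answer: 129410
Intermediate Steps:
o(z, q) = 76 (o(z, q) = -118 + 194 = 76)
129334 + o(489/(-305), -536) = 129334 + 76 = 129410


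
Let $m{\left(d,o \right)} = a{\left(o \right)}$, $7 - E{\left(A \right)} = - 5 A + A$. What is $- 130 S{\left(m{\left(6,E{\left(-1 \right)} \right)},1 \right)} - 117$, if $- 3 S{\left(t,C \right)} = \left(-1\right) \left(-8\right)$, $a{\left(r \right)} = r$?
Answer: $\frac{689}{3} \approx 229.67$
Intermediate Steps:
$E{\left(A \right)} = 7 + 4 A$ ($E{\left(A \right)} = 7 - \left(- 5 A + A\right) = 7 - - 4 A = 7 + 4 A$)
$m{\left(d,o \right)} = o$
$S{\left(t,C \right)} = - \frac{8}{3}$ ($S{\left(t,C \right)} = - \frac{\left(-1\right) \left(-8\right)}{3} = \left(- \frac{1}{3}\right) 8 = - \frac{8}{3}$)
$- 130 S{\left(m{\left(6,E{\left(-1 \right)} \right)},1 \right)} - 117 = \left(-130\right) \left(- \frac{8}{3}\right) - 117 = \frac{1040}{3} - 117 = \frac{689}{3}$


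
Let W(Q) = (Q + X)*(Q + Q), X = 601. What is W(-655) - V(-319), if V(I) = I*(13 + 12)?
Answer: 78715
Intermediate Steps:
V(I) = 25*I (V(I) = I*25 = 25*I)
W(Q) = 2*Q*(601 + Q) (W(Q) = (Q + 601)*(Q + Q) = (601 + Q)*(2*Q) = 2*Q*(601 + Q))
W(-655) - V(-319) = 2*(-655)*(601 - 655) - 25*(-319) = 2*(-655)*(-54) - 1*(-7975) = 70740 + 7975 = 78715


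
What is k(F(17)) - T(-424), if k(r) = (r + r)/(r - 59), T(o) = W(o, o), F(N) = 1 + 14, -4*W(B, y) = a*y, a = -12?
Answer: 27969/22 ≈ 1271.3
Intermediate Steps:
W(B, y) = 3*y (W(B, y) = -(-3)*y = 3*y)
F(N) = 15
T(o) = 3*o
k(r) = 2*r/(-59 + r) (k(r) = (2*r)/(-59 + r) = 2*r/(-59 + r))
k(F(17)) - T(-424) = 2*15/(-59 + 15) - 3*(-424) = 2*15/(-44) - 1*(-1272) = 2*15*(-1/44) + 1272 = -15/22 + 1272 = 27969/22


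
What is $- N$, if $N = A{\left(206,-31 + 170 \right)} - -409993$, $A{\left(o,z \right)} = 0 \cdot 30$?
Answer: $-409993$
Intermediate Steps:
$A{\left(o,z \right)} = 0$
$N = 409993$ ($N = 0 - -409993 = 0 + 409993 = 409993$)
$- N = \left(-1\right) 409993 = -409993$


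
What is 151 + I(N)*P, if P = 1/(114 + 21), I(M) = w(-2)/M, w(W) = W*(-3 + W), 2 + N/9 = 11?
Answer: 330239/2187 ≈ 151.00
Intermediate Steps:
N = 81 (N = -18 + 9*11 = -18 + 99 = 81)
I(M) = 10/M (I(M) = (-2*(-3 - 2))/M = (-2*(-5))/M = 10/M)
P = 1/135 ≈ 0.0074074
151 + I(N)*P = 151 + (10/81)*(1/135) = 151 + 2/2187 = 330239/2187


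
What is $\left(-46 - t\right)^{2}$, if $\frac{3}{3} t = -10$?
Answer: $1296$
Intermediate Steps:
$t = -10$
$\left(-46 - t\right)^{2} = \left(-46 - -10\right)^{2} = \left(-46 + 10\right)^{2} = \left(-36\right)^{2} = 1296$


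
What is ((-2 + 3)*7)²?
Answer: 49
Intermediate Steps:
((-2 + 3)*7)² = (1*7)² = 7² = 49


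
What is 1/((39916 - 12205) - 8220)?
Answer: 1/19491 ≈ 5.1306e-5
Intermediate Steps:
1/((39916 - 12205) - 8220) = 1/(27711 - 8220) = 1/19491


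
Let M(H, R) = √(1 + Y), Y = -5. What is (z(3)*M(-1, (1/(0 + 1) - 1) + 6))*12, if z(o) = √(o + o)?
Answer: 24*I*√6 ≈ 58.788*I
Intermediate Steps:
z(o) = √2*√o (z(o) = √(2*o) = √2*√o)
M(H, R) = 2*I (M(H, R) = √(1 - 5) = √(-4) = 2*I)
(z(3)*M(-1, (1/(0 + 1) - 1) + 6))*12 = ((√2*√3)*(2*I))*12 = (√6*(2*I))*12 = (2*I*√6)*12 = 24*I*√6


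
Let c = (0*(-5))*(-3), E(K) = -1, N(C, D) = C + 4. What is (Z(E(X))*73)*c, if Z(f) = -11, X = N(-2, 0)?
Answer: 0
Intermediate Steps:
N(C, D) = 4 + C
X = 2 (X = 4 - 2 = 2)
c = 0 (c = 0*(-3) = 0)
(Z(E(X))*73)*c = -11*73*0 = -803*0 = 0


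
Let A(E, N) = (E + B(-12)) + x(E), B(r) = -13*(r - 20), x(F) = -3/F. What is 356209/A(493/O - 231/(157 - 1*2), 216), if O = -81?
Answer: 425422877228370/488255611079 ≈ 871.31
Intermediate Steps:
B(r) = 260 - 13*r (B(r) = -13*(-20 + r) = 260 - 13*r)
A(E, N) = 416 + E - 3/E (A(E, N) = (E + (260 - 13*(-12))) - 3/E = (E + (260 + 156)) - 3/E = (E + 416) - 3/E = (416 + E) - 3/E = 416 + E - 3/E)
356209/A(493/O - 231/(157 - 1*2), 216) = 356209/(416 + (493/(-81) - 231/(157 - 1*2)) - 3/(493/(-81) - 231/(157 - 1*2))) = 356209/(416 + (493*(-1/81) - 231/(157 - 2)) - 3/(493*(-1/81) - 231/(157 - 2))) = 356209/(416 + (-493/81 - 231/155) - 3/(-493/81 - 231/155)) = 356209/(416 - 95126/12555 - 3/(-95126/12555)) = 356209/(416 - 95126/12555 - 3*(-12555/95126)) = 356209/(416 - 95126/12555 + 37665/95126) = 356209/(488255611079/1194306930) = 356209*(1194306930/488255611079) = 425422877228370/488255611079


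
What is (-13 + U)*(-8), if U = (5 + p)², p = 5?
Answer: -696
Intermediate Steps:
U = 100 (U = (5 + 5)² = 10² = 100)
(-13 + U)*(-8) = (-13 + 100)*(-8) = 87*(-8) = -696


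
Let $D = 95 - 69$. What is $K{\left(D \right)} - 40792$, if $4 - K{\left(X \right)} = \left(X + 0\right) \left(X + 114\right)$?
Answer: $-44428$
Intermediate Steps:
$D = 26$ ($D = 95 - 69 = 26$)
$K{\left(X \right)} = 4 - X \left(114 + X\right)$ ($K{\left(X \right)} = 4 - \left(X + 0\right) \left(X + 114\right) = 4 - X \left(114 + X\right)$)
$K{\left(D \right)} - 40792 = \left(4 - 26^{2} - 2964\right) - 40792 = \left(4 - 676 - 2964\right) - 40792 = -3636 - 40792 = -44428$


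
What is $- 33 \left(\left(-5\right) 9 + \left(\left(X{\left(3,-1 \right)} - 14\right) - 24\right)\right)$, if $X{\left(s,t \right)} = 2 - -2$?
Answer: $2607$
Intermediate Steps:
$X{\left(s,t \right)} = 4$ ($X{\left(s,t \right)} = 2 + 2 = 4$)
$- 33 \left(\left(-5\right) 9 + \left(\left(X{\left(3,-1 \right)} - 14\right) - 24\right)\right) = - 33 \left(\left(-5\right) 9 + \left(\left(4 - 14\right) - 24\right)\right) = - 33 \left(-45 - 34\right) = \left(-33\right) \left(-79\right) = 2607$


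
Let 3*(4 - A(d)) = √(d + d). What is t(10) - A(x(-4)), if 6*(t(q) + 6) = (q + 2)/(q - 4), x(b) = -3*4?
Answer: -29/3 + 2*I*√6/3 ≈ -9.6667 + 1.633*I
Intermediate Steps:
x(b) = -12
A(d) = 4 - √2*√d/3 (A(d) = 4 - √(d + d)/3 = 4 - √2*√d/3)
t(q) = -6 + (2 + q)/(6*(-4 + q)) (t(q) = -6 + ((q + 2)/(q - 4))/6 = -6 + ((2 + q)/(-4 + q))/6 = -6 + (2 + q)/(6*(-4 + q)))
t(10) - A(x(-4)) = (146 - 35*10)/(6*(-4 + 10)) - (4 - √2*√(-12)/3) = (⅙)*(146 - 350)/6 - (4 - √2*2*I*√3/3) = (⅙)*(⅙)*(-204) - (4 - 2*I*√6/3) = -17/3 + (-4 + 2*I*√6/3) = -29/3 + 2*I*√6/3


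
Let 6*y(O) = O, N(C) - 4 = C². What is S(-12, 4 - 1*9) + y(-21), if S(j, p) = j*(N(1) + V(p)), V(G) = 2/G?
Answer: -587/10 ≈ -58.700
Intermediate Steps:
N(C) = 4 + C²
y(O) = O/6
S(j, p) = j*(5 + 2/p) (S(j, p) = j*((4 + 1²) + 2/p) = j*((4 + 1) + 2/p) = j*(5 + 2/p))
S(-12, 4 - 1*9) + y(-21) = -12*(2 + 5*(4 - 1*9))/(4 - 1*9) + (⅙)*(-21) = -12*(2 + 5*(4 - 9))/(4 - 9) - 7/2 = -12*(2 + 5*(-5))/(-5) - 7/2 = -12*(-⅕)*(2 - 25) - 7/2 = -12*(-⅕)*(-23) - 7/2 = -276/5 - 7/2 = -587/10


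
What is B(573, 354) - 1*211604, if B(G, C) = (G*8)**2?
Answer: 20801452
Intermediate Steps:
B(G, C) = 64*G**2 (B(G, C) = (8*G)**2 = 64*G**2)
B(573, 354) - 1*211604 = 64*573**2 - 1*211604 = 64*328329 - 211604 = 21013056 - 211604 = 20801452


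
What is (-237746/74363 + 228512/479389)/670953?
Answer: -96979979338/23918672129099271 ≈ -4.0546e-6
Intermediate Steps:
(-237746/74363 + 228512/479389)/670953 = (-237746*1/74363 + 228512*(1/479389))*(1/670953) = (-237746/74363 + 228512/479389)*(1/670953) = -96979979338/35648804207*1/670953 = -96979979338/23918672129099271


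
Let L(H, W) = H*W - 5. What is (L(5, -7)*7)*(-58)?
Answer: 16240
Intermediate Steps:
L(H, W) = -5 + H*W
(L(5, -7)*7)*(-58) = ((-5 + 5*(-7))*7)*(-58) = ((-5 - 35)*7)*(-58) = -40*7*(-58) = -280*(-58) = 16240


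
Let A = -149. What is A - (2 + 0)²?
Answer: -153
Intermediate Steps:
A - (2 + 0)² = -149 - (2 + 0)² = -149 - 1*2² = -149 - 1*4 = -149 - 4 = -153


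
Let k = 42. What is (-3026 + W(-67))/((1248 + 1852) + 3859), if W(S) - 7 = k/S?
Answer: -202315/466253 ≈ -0.43392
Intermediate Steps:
W(S) = 7 + 42/S
(-3026 + W(-67))/((1248 + 1852) + 3859) = (-3026 + (7 + 42/(-67)))/((1248 + 1852) + 3859) = (-3026 + (7 + 42*(-1/67)))/(3100 + 3859) = (-3026 + (7 - 42/67))/6959 = (-3026 + 427/67)*(1/6959) = -202315/67*1/6959 = -202315/466253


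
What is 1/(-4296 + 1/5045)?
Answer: -5045/21673319 ≈ -0.00023277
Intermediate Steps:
1/(-4296 + 1/5045) = 1/(-21673319/5045) = -5045/21673319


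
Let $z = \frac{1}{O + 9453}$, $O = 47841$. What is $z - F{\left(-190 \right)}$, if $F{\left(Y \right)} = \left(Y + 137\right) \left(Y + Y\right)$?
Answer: $- \frac{1153901159}{57294} \approx -20140.0$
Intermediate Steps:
$z = \frac{1}{57294}$ ($z = \frac{1}{47841 + 9453} = \frac{1}{57294} \approx 1.7454 \cdot 10^{-5}$)
$F{\left(Y \right)} = 2 Y \left(137 + Y\right)$ ($F{\left(Y \right)} = \left(137 + Y\right) 2 Y = 2 Y \left(137 + Y\right)$)
$z - F{\left(-190 \right)} = \frac{1}{57294} - 2 \left(-190\right) \left(137 - 190\right) = \frac{1}{57294} - 2 \left(-190\right) \left(-53\right) = \frac{1}{57294} - 20140 = - \frac{1153901159}{57294}$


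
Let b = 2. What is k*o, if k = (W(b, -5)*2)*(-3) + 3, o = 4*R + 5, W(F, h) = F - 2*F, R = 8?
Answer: 555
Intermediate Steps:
W(F, h) = -F
o = 37 (o = 4*8 + 5 = 32 + 5 = 37)
k = 15 (k = (-1*2*2)*(-3) + 3 = -2*2*(-3) + 3 = -4*(-3) + 3 = 12 + 3 = 15)
k*o = 15*37 = 555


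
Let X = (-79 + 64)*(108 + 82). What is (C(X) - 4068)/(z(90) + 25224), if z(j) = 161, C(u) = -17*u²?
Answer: -138086568/25385 ≈ -5439.7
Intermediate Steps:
X = -2850 (X = -15*190 = -2850)
(C(X) - 4068)/(z(90) + 25224) = (-17*(-2850)² - 4068)/(161 + 25224) = (-17*8122500 - 4068)/25385 = (-138082500 - 4068)*(1/25385) = -138086568*1/25385 = -138086568/25385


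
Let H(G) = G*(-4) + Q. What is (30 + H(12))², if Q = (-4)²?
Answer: 4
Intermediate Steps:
Q = 16
H(G) = 16 - 4*G (H(G) = G*(-4) + 16 = -4*G + 16 = 16 - 4*G)
(30 + H(12))² = (30 + (16 - 4*12))² = (30 + (16 - 48))² = (30 - 32)² = (-2)² = 4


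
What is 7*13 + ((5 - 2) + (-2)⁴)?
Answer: 110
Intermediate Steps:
7*13 + ((5 - 2) + (-2)⁴) = 91 + (3 + 16) = 91 + 19 = 110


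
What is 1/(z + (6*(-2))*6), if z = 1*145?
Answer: 1/73 ≈ 0.013699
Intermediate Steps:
z = 145
1/(z + (6*(-2))*6) = 1/(145 + (6*(-2))*6) = 1/(145 - 12*6) = 1/(145 - 72) = 1/73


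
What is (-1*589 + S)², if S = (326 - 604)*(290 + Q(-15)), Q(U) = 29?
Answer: 7969311441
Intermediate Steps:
S = -88682 (S = (326 - 604)*(290 + 29) = -278*319 = -88682)
(-1*589 + S)² = (-1*589 - 88682)² = (-589 - 88682)² = (-89271)² = 7969311441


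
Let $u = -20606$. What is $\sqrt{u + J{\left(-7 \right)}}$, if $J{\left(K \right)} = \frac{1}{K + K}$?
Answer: $\frac{i \sqrt{4038790}}{14} \approx 143.55 i$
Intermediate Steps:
$J{\left(K \right)} = \frac{1}{2 K}$
$\sqrt{u + J{\left(-7 \right)}} = \sqrt{-20606 + \frac{1}{2 \left(-7\right)}} = \sqrt{-20606 + \frac{1}{2} \left(- \frac{1}{7}\right)} = \sqrt{-20606 - \frac{1}{14}} = \sqrt{- \frac{288485}{14}} = \frac{i \sqrt{4038790}}{14}$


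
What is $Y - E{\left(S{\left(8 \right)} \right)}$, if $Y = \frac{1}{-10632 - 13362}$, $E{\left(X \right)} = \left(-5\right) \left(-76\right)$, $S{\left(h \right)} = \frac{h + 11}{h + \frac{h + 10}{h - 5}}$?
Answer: $- \frac{9117721}{23994} \approx -380.0$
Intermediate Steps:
$S{\left(h \right)} = \frac{11 + h}{h + \frac{10 + h}{-5 + h}}$
$E{\left(X \right)} = 380$
$Y = - \frac{1}{23994}$ ($Y = \frac{1}{-23994} = - \frac{1}{23994} \approx -4.1677 \cdot 10^{-5}$)
$Y - E{\left(S{\left(8 \right)} \right)} = - \frac{1}{23994} - 380 = - \frac{9117721}{23994}$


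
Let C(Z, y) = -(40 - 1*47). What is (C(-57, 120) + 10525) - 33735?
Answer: -23203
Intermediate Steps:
C(Z, y) = 7 (C(Z, y) = -(40 - 47) = -1*(-7) = 7)
(C(-57, 120) + 10525) - 33735 = (7 + 10525) - 33735 = 10532 - 33735 = -23203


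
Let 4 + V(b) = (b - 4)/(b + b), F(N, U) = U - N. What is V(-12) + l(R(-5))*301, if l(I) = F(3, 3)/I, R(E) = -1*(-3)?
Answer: -10/3 ≈ -3.3333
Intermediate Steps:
R(E) = 3
l(I) = 0 (l(I) = (3 - 1*3)/I = (3 - 3)/I = 0/I = 0)
V(b) = -4 + (-4 + b)/(2*b) (V(b) = -4 + (b - 4)/(b + b) = -4 + (-4 + b)/((2*b)) = -4 + (-4 + b)*(1/(2*b)) = -4 + (-4 + b)/(2*b))
V(-12) + l(R(-5))*301 = (-7/2 - 2/(-12)) + 0*301 = (-7/2 - 2*(-1/12)) + 0 = (-7/2 + 1/6) + 0 = -10/3 + 0 = -10/3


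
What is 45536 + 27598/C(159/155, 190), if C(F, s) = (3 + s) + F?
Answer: 686863677/15037 ≈ 45678.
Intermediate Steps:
C(F, s) = 3 + F + s
45536 + 27598/C(159/155, 190) = 45536 + 27598/(3 + 159/155 + 190) = 45536 + 27598/(30074/155) = 45536 + 27598*(155/30074) = 45536 + 2138845/15037 = 686863677/15037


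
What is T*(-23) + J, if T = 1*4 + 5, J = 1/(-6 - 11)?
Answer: -3520/17 ≈ -207.06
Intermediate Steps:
J = -1/17 (J = 1/(-17) = -1/17 ≈ -0.058824)
T = 9 (T = 4 + 5 = 9)
T*(-23) + J = 9*(-23) - 1/17 = -207 - 1/17 = -3520/17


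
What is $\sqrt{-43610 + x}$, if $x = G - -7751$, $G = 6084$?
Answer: $5 i \sqrt{1191} \approx 172.55 i$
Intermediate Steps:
$x = 13835$ ($x = 6084 - -7751 = 6084 + 7751 = 13835$)
$\sqrt{-43610 + x} = \sqrt{-43610 + 13835} = \sqrt{-29775} = 5 i \sqrt{1191}$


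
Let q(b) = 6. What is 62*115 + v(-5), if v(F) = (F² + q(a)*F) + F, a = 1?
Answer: 7120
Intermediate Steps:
v(F) = F² + 7*F (v(F) = (F² + 6*F) + F = F² + 7*F)
62*115 + v(-5) = 62*115 - 5*(7 - 5) = 7130 - 5*2 = 7130 - 10 = 7120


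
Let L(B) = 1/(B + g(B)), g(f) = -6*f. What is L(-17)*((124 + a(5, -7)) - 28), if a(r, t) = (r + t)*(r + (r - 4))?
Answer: 84/85 ≈ 0.98824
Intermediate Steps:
g(f) = -6*f
a(r, t) = (-4 + 2*r)*(r + t) (a(r, t) = (r + t)*(r + (-4 + r)) = (r + t)*(-4 + 2*r) = (-4 + 2*r)*(r + t))
L(B) = -1/(5*B) (L(B) = 1/(B - 6*B) = 1/(-5*B) = -1/(5*B))
L(-17)*((124 + a(5, -7)) - 28) = (-⅕/(-17))*((124 + (-4*5 - 4*(-7) + 2*5² + 2*5*(-7))) - 28) = (-⅕*(-1/17))*((124 + (-20 + 28 + 2*25 - 70)) - 28) = ((124 + (-20 + 28 + 50 - 70)) - 28)/85 = ((124 - 12) - 28)/85 = (112 - 28)/85 = (1/85)*84 = 84/85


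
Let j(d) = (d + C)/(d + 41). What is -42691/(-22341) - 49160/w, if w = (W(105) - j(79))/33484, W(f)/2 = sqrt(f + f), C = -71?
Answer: -50146893844481/383856969 - 740733048000*sqrt(210)/188999 ≈ -5.6926e+7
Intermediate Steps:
j(d) = (-71 + d)/(41 + d) (j(d) = (d - 71)/(d + 41) = (-71 + d)/(41 + d))
W(f) = 2*sqrt(2)*sqrt(f) (W(f) = 2*sqrt(f + f) = 2*sqrt(2*f) = 2*(sqrt(2)*sqrt(f)) = 2*sqrt(2)*sqrt(f))
w = -1/502260 + sqrt(210)/16742 (w = (2*sqrt(2)*sqrt(105) - (-71 + 79)/(41 + 79))/33484 = (2*sqrt(210) - 8/120)*(1/33484) = (2*sqrt(210) - 1*1/15)*(1/33484) = (2*sqrt(210) - 1/15)*(1/33484) = (-1/15 + 2*sqrt(210))*(1/33484) = -1/502260 + sqrt(210)/16742 ≈ 0.00086358)
-42691/(-22341) - 49160/w = -42691/(-22341) - 49160/(-1/502260 + sqrt(210)/16742) = -42691*(-1/22341) - 49160/(-1/502260 + sqrt(210)/16742) = 3881/2031 - 49160/(-1/502260 + sqrt(210)/16742)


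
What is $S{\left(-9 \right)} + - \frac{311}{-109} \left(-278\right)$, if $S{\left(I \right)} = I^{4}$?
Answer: $\frac{628691}{109} \approx 5767.8$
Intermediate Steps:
$S{\left(-9 \right)} + - \frac{311}{-109} \left(-278\right) = \left(-9\right)^{4} + - \frac{311}{-109} \left(-278\right) = 6561 + \left(-311\right) \left(- \frac{1}{109}\right) \left(-278\right) = 6561 + \frac{311}{109} \left(-278\right) = 6561 - \frac{86458}{109} = \frac{628691}{109}$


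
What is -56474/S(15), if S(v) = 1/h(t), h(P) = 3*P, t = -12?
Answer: 2033064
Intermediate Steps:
S(v) = -1/36 (S(v) = 1/(3*(-12)) = 1/(-36) = -1/36)
-56474/S(15) = -56474/(-1/36) = -56474*(-36) = 2033064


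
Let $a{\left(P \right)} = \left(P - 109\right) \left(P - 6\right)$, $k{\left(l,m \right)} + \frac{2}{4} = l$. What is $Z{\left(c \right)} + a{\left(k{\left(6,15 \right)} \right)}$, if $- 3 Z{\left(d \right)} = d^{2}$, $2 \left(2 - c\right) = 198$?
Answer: $- \frac{37015}{12} \approx -3084.6$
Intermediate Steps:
$c = -97$ ($c = 2 - 99 = -97$)
$k{\left(l,m \right)} = - \frac{1}{2} + l$
$a{\left(P \right)} = \left(-109 + P\right) \left(-6 + P\right)$
$Z{\left(d \right)} = - \frac{d^{2}}{3}$
$Z{\left(c \right)} + a{\left(k{\left(6,15 \right)} \right)} = - \frac{\left(-97\right)^{2}}{3} + \left(654 + \left(- \frac{1}{2} + 6\right)^{2} - 115 \left(- \frac{1}{2} + 6\right)\right) = \left(- \frac{1}{3}\right) 9409 + \left(654 + \left(\frac{11}{2}\right)^{2} - \frac{1265}{2}\right) = - \frac{9409}{3} + \left(654 + \frac{121}{4} - \frac{1265}{2}\right) = - \frac{9409}{3} + \frac{207}{4} = - \frac{37015}{12}$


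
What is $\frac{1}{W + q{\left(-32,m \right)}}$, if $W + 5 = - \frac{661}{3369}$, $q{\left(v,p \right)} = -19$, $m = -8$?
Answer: $- \frac{3369}{81517} \approx -0.041329$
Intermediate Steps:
$W = - \frac{17506}{3369}$ ($W = -5 - \frac{661}{3369} = - \frac{17506}{3369} \approx -5.1962$)
$\frac{1}{W + q{\left(-32,m \right)}} = \frac{1}{- \frac{17506}{3369} - 19} = \frac{1}{- \frac{81517}{3369}} = - \frac{3369}{81517}$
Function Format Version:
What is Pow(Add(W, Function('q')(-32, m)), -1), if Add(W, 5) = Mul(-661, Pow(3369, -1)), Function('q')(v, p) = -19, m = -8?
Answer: Rational(-3369, 81517) ≈ -0.041329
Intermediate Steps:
W = Rational(-17506, 3369) (W = Add(-5, Mul(-661, Pow(3369, -1))) = Add(-5, Mul(-661, Rational(1, 3369))) = Add(-5, Rational(-661, 3369)) = Rational(-17506, 3369) ≈ -5.1962)
Pow(Add(W, Function('q')(-32, m)), -1) = Pow(Add(Rational(-17506, 3369), -19), -1) = Pow(Rational(-81517, 3369), -1) = Rational(-3369, 81517)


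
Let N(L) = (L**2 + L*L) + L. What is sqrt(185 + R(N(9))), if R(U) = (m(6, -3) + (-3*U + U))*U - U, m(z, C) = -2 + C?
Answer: I*sqrt(59323) ≈ 243.56*I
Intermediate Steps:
N(L) = L + 2*L**2 (N(L) = (L**2 + L**2) + L = 2*L**2 + L = L + 2*L**2)
R(U) = -U + U*(-5 - 2*U) (R(U) = ((-2 - 3) + (-3*U + U))*U - U = (-5 - 2*U)*U - U = U*(-5 - 2*U) - U = -U + U*(-5 - 2*U))
sqrt(185 + R(N(9))) = sqrt(185 - 2*9*(1 + 2*9)*(3 + 9*(1 + 2*9))) = sqrt(185 - 2*9*(1 + 18)*(3 + 9*(1 + 18))) = sqrt(185 - 2*9*19*(3 + 9*19)) = sqrt(185 - 2*171*(3 + 171)) = sqrt(185 - 2*171*174) = sqrt(185 - 59508) = sqrt(-59323) = I*sqrt(59323)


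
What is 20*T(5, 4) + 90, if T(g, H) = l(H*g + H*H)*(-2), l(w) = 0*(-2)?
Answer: 90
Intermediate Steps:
l(w) = 0
T(g, H) = 0 (T(g, H) = 0*(-2) = 0)
20*T(5, 4) + 90 = 20*0 + 90 = 0 + 90 = 90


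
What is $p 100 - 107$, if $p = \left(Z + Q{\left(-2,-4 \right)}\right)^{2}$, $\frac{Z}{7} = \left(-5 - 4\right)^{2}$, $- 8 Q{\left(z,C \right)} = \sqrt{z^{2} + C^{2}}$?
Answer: $\frac{128595297}{4} - 28350 \sqrt{5} \approx 3.2085 \cdot 10^{7}$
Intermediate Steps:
$Q{\left(z,C \right)} = - \frac{\sqrt{C^{2} + z^{2}}}{8}$ ($Q{\left(z,C \right)} = - \frac{\sqrt{z^{2} + C^{2}}}{8} = - \frac{\sqrt{C^{2} + z^{2}}}{8}$)
$Z = 567$ ($Z = 7 \left(-5 - 4\right)^{2} = 7 \left(-9\right)^{2} = 7 \cdot 81 = 567$)
$p = \left(567 - \frac{\sqrt{5}}{4}\right)^{2}$ ($p = \left(567 - \frac{\sqrt{\left(-4\right)^{2} + \left(-2\right)^{2}}}{8}\right)^{2} = \left(567 - \frac{\sqrt{16 + 4}}{8}\right)^{2} = \left(567 - \frac{\sqrt{20}}{8}\right)^{2} = \left(567 - \frac{2 \sqrt{5}}{8}\right)^{2} = \left(567 - \frac{\sqrt{5}}{4}\right)^{2} \approx 3.2086 \cdot 10^{5}$)
$p 100 - 107 = \frac{\left(2268 - \sqrt{5}\right)^{2}}{16} \cdot 100 - 107 = \frac{25 \left(2268 - \sqrt{5}\right)^{2}}{4} - 107 = -107 + \frac{25 \left(2268 - \sqrt{5}\right)^{2}}{4}$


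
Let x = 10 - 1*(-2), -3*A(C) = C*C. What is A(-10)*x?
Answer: -400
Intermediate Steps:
A(C) = -C²/3 (A(C) = -C*C/3 = -C²/3)
x = 12 (x = 10 + 2 = 12)
A(-10)*x = -⅓*(-10)²*12 = -⅓*100*12 = -100/3*12 = -400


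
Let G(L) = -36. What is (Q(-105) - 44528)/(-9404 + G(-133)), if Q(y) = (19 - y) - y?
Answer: 44299/9440 ≈ 4.6927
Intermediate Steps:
Q(y) = 19 - 2*y
(Q(-105) - 44528)/(-9404 + G(-133)) = ((19 - 2*(-105)) - 44528)/(-9404 - 36) = ((19 + 210) - 44528)/(-9440) = (229 - 44528)*(-1/9440) = -44299*(-1/9440) = 44299/9440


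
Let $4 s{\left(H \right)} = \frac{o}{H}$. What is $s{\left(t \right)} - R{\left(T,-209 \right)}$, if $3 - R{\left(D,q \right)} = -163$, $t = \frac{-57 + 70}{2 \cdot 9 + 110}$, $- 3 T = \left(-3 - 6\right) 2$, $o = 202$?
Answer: $\frac{4306}{13} \approx 331.23$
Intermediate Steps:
$T = 6$ ($T = - \frac{\left(-3 - 6\right) 2}{3} = - \frac{\left(-9\right) 2}{3} = \left(- \frac{1}{3}\right) \left(-18\right) = 6$)
$t = \frac{13}{128}$ ($t = \frac{13}{18 + 110} = \frac{13}{128} \approx 0.10156$)
$R{\left(D,q \right)} = 166$ ($R{\left(D,q \right)} = 3 - -163 = 3 + 163 = 166$)
$s{\left(H \right)} = \frac{101}{2 H}$ ($s{\left(H \right)} = \frac{202 \frac{1}{H}}{4} = \frac{101}{2 H}$)
$s{\left(t \right)} - R{\left(T,-209 \right)} = \frac{101}{2 \cdot \frac{13}{128}} - 166 = \frac{101}{2} \cdot \frac{128}{13} - 166 = \frac{6464}{13} - 166 = \frac{4306}{13}$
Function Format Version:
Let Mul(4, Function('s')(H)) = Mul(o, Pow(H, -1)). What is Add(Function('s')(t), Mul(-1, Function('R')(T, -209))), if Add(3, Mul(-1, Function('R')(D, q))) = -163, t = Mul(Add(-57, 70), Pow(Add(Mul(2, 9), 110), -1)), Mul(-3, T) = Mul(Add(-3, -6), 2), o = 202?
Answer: Rational(4306, 13) ≈ 331.23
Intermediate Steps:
T = 6 (T = Mul(Rational(-1, 3), Mul(Add(-3, -6), 2)) = Mul(Rational(-1, 3), Mul(-9, 2)) = Mul(Rational(-1, 3), -18) = 6)
t = Rational(13, 128) (t = Mul(13, Pow(Add(18, 110), -1)) = Mul(13, Pow(128, -1)) = Mul(13, Rational(1, 128)) = Rational(13, 128) ≈ 0.10156)
Function('R')(D, q) = 166 (Function('R')(D, q) = Add(3, Mul(-1, -163)) = Add(3, 163) = 166)
Function('s')(H) = Mul(Rational(101, 2), Pow(H, -1)) (Function('s')(H) = Mul(Rational(1, 4), Mul(202, Pow(H, -1))) = Mul(Rational(101, 2), Pow(H, -1)))
Add(Function('s')(t), Mul(-1, Function('R')(T, -209))) = Add(Mul(Rational(101, 2), Pow(Rational(13, 128), -1)), Mul(-1, 166)) = Add(Mul(Rational(101, 2), Rational(128, 13)), -166) = Add(Rational(6464, 13), -166) = Rational(4306, 13)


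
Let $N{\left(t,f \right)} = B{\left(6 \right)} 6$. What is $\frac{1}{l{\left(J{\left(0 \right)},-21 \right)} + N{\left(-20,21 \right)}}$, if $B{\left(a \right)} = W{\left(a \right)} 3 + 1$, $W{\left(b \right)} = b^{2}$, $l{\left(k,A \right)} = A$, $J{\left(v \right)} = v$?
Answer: $\frac{1}{633} \approx 0.0015798$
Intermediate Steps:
$B{\left(a \right)} = 1 + 3 a^{2}$ ($B{\left(a \right)} = a^{2} \cdot 3 + 1 = 3 a^{2} + 1 = 1 + 3 a^{2}$)
$N{\left(t,f \right)} = 654$ ($N{\left(t,f \right)} = \left(1 + 3 \cdot 6^{2}\right) 6 = \left(1 + 3 \cdot 36\right) 6 = \left(1 + 108\right) 6 = 109 \cdot 6 = 654$)
$\frac{1}{l{\left(J{\left(0 \right)},-21 \right)} + N{\left(-20,21 \right)}} = \frac{1}{-21 + 654} = \frac{1}{633}$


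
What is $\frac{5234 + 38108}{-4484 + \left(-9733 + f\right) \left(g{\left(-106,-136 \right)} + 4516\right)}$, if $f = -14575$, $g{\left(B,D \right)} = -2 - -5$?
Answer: $- \frac{21671}{54926168} \approx -0.00039455$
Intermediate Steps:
$g{\left(B,D \right)} = 3$ ($g{\left(B,D \right)} = -2 + 5 = 3$)
$\frac{5234 + 38108}{-4484 + \left(-9733 + f\right) \left(g{\left(-106,-136 \right)} + 4516\right)} = \frac{5234 + 38108}{-4484 + \left(-9733 - 14575\right) \left(3 + 4516\right)} = \frac{43342}{-4484 - 109847852} = \frac{43342}{-109852336} = 43342 \left(- \frac{1}{109852336}\right) = - \frac{21671}{54926168}$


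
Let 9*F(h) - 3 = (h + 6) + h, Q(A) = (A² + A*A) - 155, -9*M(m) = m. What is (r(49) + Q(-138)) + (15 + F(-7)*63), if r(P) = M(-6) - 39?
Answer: 113624/3 ≈ 37875.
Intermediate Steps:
M(m) = -m/9
Q(A) = -155 + 2*A² (Q(A) = (A² + A²) - 155 = 2*A² - 155 = -155 + 2*A²)
F(h) = 1 + 2*h/9 (F(h) = ⅓ + ((h + 6) + h)/9 = ⅓ + ((6 + h) + h)/9 = ⅓ + (6 + 2*h)/9 = ⅓ + (⅔ + 2*h/9) = 1 + 2*h/9)
r(P) = -115/3 (r(P) = -⅑*(-6) - 39 = ⅔ - 39 = -115/3)
(r(49) + Q(-138)) + (15 + F(-7)*63) = (-115/3 + (-155 + 2*(-138)²)) + (15 + (1 + (2/9)*(-7))*63) = (-115/3 + (-155 + 2*19044)) + (15 + (1 - 14/9)*63) = (-115/3 + (-155 + 38088)) + (15 - 5/9*63) = (-115/3 + 37933) + (15 - 35) = 113684/3 - 20 = 113624/3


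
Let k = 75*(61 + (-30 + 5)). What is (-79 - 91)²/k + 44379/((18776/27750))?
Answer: 16628196007/253476 ≈ 65601.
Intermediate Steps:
k = 2700 (k = 75*(61 - 25) = 75*36 = 2700)
(-79 - 91)²/k + 44379/((18776/27750)) = (-79 - 91)²/2700 + 44379/((18776/27750)) = (-170)²*(1/2700) + 44379/((18776*(1/27750))) = 28900*(1/2700) + 44379/(9388/13875) = 289/27 + 44379*(13875/9388) = 289/27 + 615758625/9388 = 16628196007/253476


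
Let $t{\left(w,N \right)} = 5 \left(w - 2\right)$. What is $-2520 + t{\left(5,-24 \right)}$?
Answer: $-2505$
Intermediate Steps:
$t{\left(w,N \right)} = -10 + 5 w$ ($t{\left(w,N \right)} = 5 \left(-2 + w\right) = -10 + 5 w$)
$-2520 + t{\left(5,-24 \right)} = -2520 + \left(-10 + 5 \cdot 5\right) = -2520 + \left(-10 + 25\right) = -2520 + 15 = -2505$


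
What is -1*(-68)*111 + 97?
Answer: 7645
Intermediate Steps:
-1*(-68)*111 + 97 = 68*111 + 97 = 7548 + 97 = 7645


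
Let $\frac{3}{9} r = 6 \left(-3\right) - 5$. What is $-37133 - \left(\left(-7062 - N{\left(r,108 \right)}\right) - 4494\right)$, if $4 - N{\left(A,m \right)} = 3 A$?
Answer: $-25366$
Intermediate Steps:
$r = -69$ ($r = 3 \left(6 \left(-3\right) - 5\right) = 3 \left(-18 - 5\right) = 3 \left(-23\right) = -69$)
$N{\left(A,m \right)} = 4 - 3 A$
$-37133 - \left(\left(-7062 - N{\left(r,108 \right)}\right) - 4494\right) = -37133 - \left(\left(-7062 - \left(4 - -207\right)\right) - 4494\right) = -37133 - \left(\left(-7062 - \left(4 + 207\right)\right) - 4494\right) = -37133 - \left(\left(-7062 - 211\right) - 4494\right) = -37133 - \left(-7273 - 4494\right) = -37133 - -11767 = -37133 + 11767 = -25366$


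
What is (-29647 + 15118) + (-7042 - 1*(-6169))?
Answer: -15402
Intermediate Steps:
(-29647 + 15118) + (-7042 - 1*(-6169)) = -14529 + (-7042 + 6169) = -14529 - 873 = -15402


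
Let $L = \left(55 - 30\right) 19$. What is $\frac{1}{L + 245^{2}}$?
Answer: $\frac{1}{60500} \approx 1.6529 \cdot 10^{-5}$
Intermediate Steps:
$L = 475$ ($L = 25 \cdot 19 = 475$)
$\frac{1}{L + 245^{2}} = \frac{1}{475 + 245^{2}} = \frac{1}{475 + 60025} = \frac{1}{60500}$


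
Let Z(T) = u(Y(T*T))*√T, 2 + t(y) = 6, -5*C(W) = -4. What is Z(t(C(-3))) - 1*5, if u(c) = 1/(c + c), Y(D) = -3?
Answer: -16/3 ≈ -5.3333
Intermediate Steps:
C(W) = ⅘ (C(W) = -⅕*(-4) = ⅘)
t(y) = 4 (t(y) = -2 + 6 = 4)
u(c) = 1/(2*c)
Z(T) = -√T/6 (Z(T) = ((½)/(-3))*√T = ((½)*(-⅓))*√T = -√T/6)
Z(t(C(-3))) - 1*5 = -√4/6 - 1*5 = -⅙*2 - 5 = -⅓ - 5 = -16/3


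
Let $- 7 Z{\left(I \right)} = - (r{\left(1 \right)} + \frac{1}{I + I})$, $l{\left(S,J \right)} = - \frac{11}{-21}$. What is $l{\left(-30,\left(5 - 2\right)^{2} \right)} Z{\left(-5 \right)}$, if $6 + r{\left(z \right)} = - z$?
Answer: $- \frac{781}{1470} \approx -0.53129$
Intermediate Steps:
$r{\left(z \right)} = -6 - z$
$l{\left(S,J \right)} = \frac{11}{21}$ ($l{\left(S,J \right)} = \left(-11\right) \left(- \frac{1}{21}\right) = \frac{11}{21}$)
$Z{\left(I \right)} = -1 + \frac{1}{14 I}$ ($Z{\left(I \right)} = - \frac{\left(-1\right) \left(\left(-6 - 1\right) + \frac{1}{I + I}\right)}{7} = - \frac{\left(-1\right) \left(\left(-6 - 1\right) + \frac{1}{2 I}\right)}{7} = - \frac{\left(-1\right) \left(-7 + \frac{1}{2 I}\right)}{7} = - \frac{7 - \frac{1}{2 I}}{7} = -1 + \frac{1}{14 I}$)
$l{\left(-30,\left(5 - 2\right)^{2} \right)} Z{\left(-5 \right)} = \frac{11 \frac{\frac{1}{14} - -5}{-5}}{21} = \frac{11 \left(- \frac{\frac{1}{14} + 5}{5}\right)}{21} = \frac{11 \left(\left(- \frac{1}{5}\right) \frac{71}{14}\right)}{21} = \frac{11}{21} \left(- \frac{71}{70}\right) = - \frac{781}{1470}$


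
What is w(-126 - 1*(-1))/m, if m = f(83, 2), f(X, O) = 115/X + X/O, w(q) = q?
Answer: -20750/7119 ≈ -2.9147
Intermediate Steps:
m = 7119/166 (m = 115/83 + 83/2 = 7119/166 ≈ 42.886)
w(-126 - 1*(-1))/m = (-126 - 1*(-1))/(7119/166) = (-126 + 1)*(166/7119) = -125*166/7119 = -20750/7119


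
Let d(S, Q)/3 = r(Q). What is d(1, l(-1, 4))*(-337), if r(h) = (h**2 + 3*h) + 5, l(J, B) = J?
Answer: -3033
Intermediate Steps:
r(h) = 5 + h**2 + 3*h
d(S, Q) = 15 + 3*Q**2 + 9*Q (d(S, Q) = 3*(5 + Q**2 + 3*Q) = 15 + 3*Q**2 + 9*Q)
d(1, l(-1, 4))*(-337) = (15 + 3*(-1)**2 + 9*(-1))*(-337) = (15 + 3*1 - 9)*(-337) = (15 + 3 - 9)*(-337) = 9*(-337) = -3033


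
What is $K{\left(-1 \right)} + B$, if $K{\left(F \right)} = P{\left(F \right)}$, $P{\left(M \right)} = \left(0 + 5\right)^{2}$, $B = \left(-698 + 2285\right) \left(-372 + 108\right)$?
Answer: $-418943$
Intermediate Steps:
$B = -418968$ ($B = 1587 \left(-264\right) = -418968$)
$P{\left(M \right)} = 25$ ($P{\left(M \right)} = 5^{2} = 25$)
$K{\left(F \right)} = 25$
$K{\left(-1 \right)} + B = 25 - 418968 = -418943$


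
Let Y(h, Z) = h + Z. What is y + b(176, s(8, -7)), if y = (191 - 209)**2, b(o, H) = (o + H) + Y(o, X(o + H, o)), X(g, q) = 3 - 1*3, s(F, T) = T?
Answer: 669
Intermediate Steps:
X(g, q) = 0 (X(g, q) = 3 - 3 = 0)
Y(h, Z) = Z + h
b(o, H) = H + 2*o (b(o, H) = (o + H) + (0 + o) = (H + o) + o = H + 2*o)
y = 324 (y = (-18)**2 = 324)
y + b(176, s(8, -7)) = 324 + (-7 + 2*176) = 324 + (-7 + 352) = 324 + 345 = 669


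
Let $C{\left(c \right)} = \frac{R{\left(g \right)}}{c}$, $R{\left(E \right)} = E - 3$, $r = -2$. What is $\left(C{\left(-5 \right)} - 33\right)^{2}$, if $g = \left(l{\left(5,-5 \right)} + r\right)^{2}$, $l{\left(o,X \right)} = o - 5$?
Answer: $\frac{27556}{25} \approx 1102.2$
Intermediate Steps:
$l{\left(o,X \right)} = -5 + o$
$g = 4$ ($g = \left(\left(-5 + 5\right) - 2\right)^{2} = \left(0 - 2\right)^{2} = \left(-2\right)^{2} = 4$)
$R{\left(E \right)} = -3 + E$
$C{\left(c \right)} = \frac{1}{c}$ ($C{\left(c \right)} = \frac{-3 + 4}{c} = 1 \frac{1}{c} = \frac{1}{c}$)
$\left(C{\left(-5 \right)} - 33\right)^{2} = \left(\frac{1}{-5} - 33\right)^{2} = \left(- \frac{1}{5} - 33\right)^{2} = \left(- \frac{166}{5}\right)^{2} = \frac{27556}{25}$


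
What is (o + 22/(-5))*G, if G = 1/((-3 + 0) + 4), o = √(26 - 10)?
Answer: -⅖ ≈ -0.40000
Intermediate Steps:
o = 4 (o = √16 = 4)
G = 1 (G = 1/(-3 + 4) = 1/1 = 1)
(o + 22/(-5))*G = (4 + 22/(-5))*1 = (4 + 22*(-⅕))*1 = (4 - 22/5)*1 = -⅖*1 = -⅖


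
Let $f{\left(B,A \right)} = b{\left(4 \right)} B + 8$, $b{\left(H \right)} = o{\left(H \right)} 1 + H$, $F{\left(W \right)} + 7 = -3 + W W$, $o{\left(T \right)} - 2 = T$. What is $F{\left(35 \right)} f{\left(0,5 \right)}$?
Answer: $9720$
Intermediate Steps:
$o{\left(T \right)} = 2 + T$
$F{\left(W \right)} = -10 + W^{2}$ ($F{\left(W \right)} = -7 + \left(-3 + W W\right) = -7 + \left(-3 + W^{2}\right) = -10 + W^{2}$)
$b{\left(H \right)} = 2 + 2 H$ ($b{\left(H \right)} = \left(2 + H\right) 1 + H = \left(2 + H\right) + H = 2 + 2 H$)
$f{\left(B,A \right)} = 8 + 10 B$ ($f{\left(B,A \right)} = \left(2 + 2 \cdot 4\right) B + 8 = \left(2 + 8\right) B + 8 = 10 B + 8 = 8 + 10 B$)
$F{\left(35 \right)} f{\left(0,5 \right)} = \left(-10 + 35^{2}\right) \left(8 + 10 \cdot 0\right) = \left(-10 + 1225\right) \left(8 + 0\right) = 1215 \cdot 8 = 9720$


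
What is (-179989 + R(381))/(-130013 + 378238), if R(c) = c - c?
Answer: -179989/248225 ≈ -0.72510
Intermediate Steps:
R(c) = 0
(-179989 + R(381))/(-130013 + 378238) = (-179989 + 0)/(-130013 + 378238) = -179989/248225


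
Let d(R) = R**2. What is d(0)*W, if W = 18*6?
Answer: 0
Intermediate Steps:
W = 108
d(0)*W = 0**2*108 = 0*108 = 0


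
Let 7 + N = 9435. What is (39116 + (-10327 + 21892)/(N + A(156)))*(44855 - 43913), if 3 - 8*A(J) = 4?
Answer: 926406316632/25141 ≈ 3.6848e+7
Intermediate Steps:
N = 9428 (N = -7 + 9435 = 9428)
A(J) = -1/8 (A(J) = 3/8 - 1/8*4 = 3/8 - 1/2 = -1/8)
(39116 + (-10327 + 21892)/(N + A(156)))*(44855 - 43913) = (39116 + (-10327 + 21892)/(9428 - 1/8))*(44855 - 43913) = (39116 + 11565/(75423/8))*942 = (39116 + 11565*(8/75423))*942 = (39116 + 30840/25141)*942 = (983446196/25141)*942 = 926406316632/25141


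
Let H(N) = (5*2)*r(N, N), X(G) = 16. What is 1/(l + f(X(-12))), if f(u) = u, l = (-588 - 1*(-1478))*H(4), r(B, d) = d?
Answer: 1/35616 ≈ 2.8077e-5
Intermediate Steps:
H(N) = 10*N (H(N) = (5*2)*N = 10*N)
l = 35600 (l = (-588 - 1*(-1478))*(10*4) = (-588 + 1478)*40 = 890*40 = 35600)
1/(l + f(X(-12))) = 1/(35600 + 16) = 1/35616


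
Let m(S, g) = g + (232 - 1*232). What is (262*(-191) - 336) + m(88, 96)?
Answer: -50282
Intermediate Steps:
m(S, g) = g (m(S, g) = g + (232 - 232) = g + 0 = g)
(262*(-191) - 336) + m(88, 96) = (262*(-191) - 336) + 96 = (-50042 - 336) + 96 = -50378 + 96 = -50282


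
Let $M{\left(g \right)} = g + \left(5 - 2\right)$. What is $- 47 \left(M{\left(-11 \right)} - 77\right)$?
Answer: $3995$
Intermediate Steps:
$M{\left(g \right)} = 3 + g$ ($M{\left(g \right)} = g + \left(5 - 2\right) = g + 3 = 3 + g$)
$- 47 \left(M{\left(-11 \right)} - 77\right) = - 47 \left(\left(3 - 11\right) - 77\right) = - 47 \left(-8 - 77\right) = \left(-47\right) \left(-85\right) = 3995$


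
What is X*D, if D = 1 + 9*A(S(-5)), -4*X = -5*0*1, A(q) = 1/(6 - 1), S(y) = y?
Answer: 0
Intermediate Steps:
A(q) = ⅕ (A(q) = 1/5 = ⅕)
X = 0 (X = -(-5*0)/4 = -0 = -¼*0 = 0)
D = 14/5 (D = 1 + 9*(⅕) = 1 + 9/5 = 14/5 ≈ 2.8000)
X*D = 0*(14/5) = 0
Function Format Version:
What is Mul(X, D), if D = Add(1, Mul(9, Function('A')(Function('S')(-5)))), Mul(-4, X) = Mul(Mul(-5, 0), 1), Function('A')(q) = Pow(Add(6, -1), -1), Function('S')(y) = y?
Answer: 0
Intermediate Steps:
Function('A')(q) = Rational(1, 5) (Function('A')(q) = Pow(5, -1) = Rational(1, 5))
X = 0 (X = Mul(Rational(-1, 4), Mul(Mul(-5, 0), 1)) = Mul(Rational(-1, 4), Mul(0, 1)) = Mul(Rational(-1, 4), 0) = 0)
D = Rational(14, 5) (D = Add(1, Mul(9, Rational(1, 5))) = Add(1, Rational(9, 5)) = Rational(14, 5) ≈ 2.8000)
Mul(X, D) = Mul(0, Rational(14, 5)) = 0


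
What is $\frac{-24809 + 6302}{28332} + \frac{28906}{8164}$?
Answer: $\frac{55656137}{19275204} \approx 2.8874$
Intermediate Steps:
$\frac{-24809 + 6302}{28332} + \frac{28906}{8164} = \left(-18507\right) \frac{1}{28332} + 28906 \cdot \frac{1}{8164} = - \frac{6169}{9444} + \frac{14453}{4082} = \frac{55656137}{19275204}$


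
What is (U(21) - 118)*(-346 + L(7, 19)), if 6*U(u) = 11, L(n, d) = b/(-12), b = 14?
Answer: 1451851/36 ≈ 40329.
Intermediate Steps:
L(n, d) = -7/6 (L(n, d) = 14/(-12) = 14*(-1/12) = -7/6)
U(u) = 11/6 (U(u) = (1/6)*11 = 11/6)
(U(21) - 118)*(-346 + L(7, 19)) = (11/6 - 118)*(-346 - 7/6) = -697/6*(-2083/6) = 1451851/36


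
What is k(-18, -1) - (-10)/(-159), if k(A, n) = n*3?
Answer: -487/159 ≈ -3.0629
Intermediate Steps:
k(A, n) = 3*n
k(-18, -1) - (-10)/(-159) = 3*(-1) - (-10)/(-159) = -3 - (-10)*(-1)/159 = -3 - 1*10/159 = -3 - 10/159 = -487/159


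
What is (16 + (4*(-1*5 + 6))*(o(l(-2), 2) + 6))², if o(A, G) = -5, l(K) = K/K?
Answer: 400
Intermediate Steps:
l(K) = 1
(16 + (4*(-1*5 + 6))*(o(l(-2), 2) + 6))² = (16 + (4*(-1*5 + 6))*(-5 + 6))² = (16 + (4*(-5 + 6))*1)² = (16 + (4*1)*1)² = (16 + 4*1)² = (16 + 4)² = 20² = 400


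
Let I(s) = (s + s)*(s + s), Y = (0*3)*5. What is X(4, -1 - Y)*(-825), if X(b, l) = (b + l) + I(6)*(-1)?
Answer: 116325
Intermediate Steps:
Y = 0 (Y = 0*5 = 0)
I(s) = 4*s**2 (I(s) = (2*s)*(2*s) = 4*s**2)
X(b, l) = -144 + b + l (X(b, l) = (b + l) + (4*6**2)*(-1) = (b + l) + (4*36)*(-1) = (b + l) + 144*(-1) = (b + l) - 144 = -144 + b + l)
X(4, -1 - Y)*(-825) = (-144 + 4 + (-1 - 1*0))*(-825) = (-144 + 4 + (-1 + 0))*(-825) = (-144 + 4 - 1)*(-825) = -141*(-825) = 116325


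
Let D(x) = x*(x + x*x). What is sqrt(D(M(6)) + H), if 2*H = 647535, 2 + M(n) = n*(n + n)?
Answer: 7*sqrt(54830)/2 ≈ 819.55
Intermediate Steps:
M(n) = -2 + 2*n**2 (M(n) = -2 + n*(n + n) = -2 + n*(2*n) = -2 + 2*n**2)
H = 647535/2 (H = (1/2)*647535 = 647535/2 ≈ 3.2377e+5)
D(x) = x*(x + x**2)
sqrt(D(M(6)) + H) = sqrt((-2 + 2*6**2)**2*(1 + (-2 + 2*6**2)) + 647535/2) = sqrt((-2 + 2*36)**2*(1 + (-2 + 2*36)) + 647535/2) = sqrt((-2 + 72)**2*(1 + (-2 + 72)) + 647535/2) = sqrt(70**2*(1 + 70) + 647535/2) = sqrt(4900*71 + 647535/2) = sqrt(347900 + 647535/2) = sqrt(1343335/2) = 7*sqrt(54830)/2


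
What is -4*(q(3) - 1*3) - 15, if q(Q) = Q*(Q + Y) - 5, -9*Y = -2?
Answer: -65/3 ≈ -21.667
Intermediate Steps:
Y = 2/9 (Y = -1/9*(-2) = 2/9 ≈ 0.22222)
q(Q) = -5 + Q*(2/9 + Q) (q(Q) = Q*(Q + 2/9) - 5 = Q*(2/9 + Q) - 5 = -5 + Q*(2/9 + Q))
-4*(q(3) - 1*3) - 15 = -4*((-5 + 3**2 + (2/9)*3) - 1*3) - 15 = -4*((-5 + 9 + 2/3) - 3) - 15 = -4*(14/3 - 3) - 15 = -4*5/3 - 15 = -20/3 - 15 = -65/3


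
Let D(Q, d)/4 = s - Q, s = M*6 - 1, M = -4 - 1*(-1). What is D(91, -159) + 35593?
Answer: 35153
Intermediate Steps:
M = -3 (M = -4 + 1 = -3)
s = -19 (s = -3*6 - 1 = -18 - 1 = -19)
D(Q, d) = -76 - 4*Q (D(Q, d) = 4*(-19 - Q) = -76 - 4*Q)
D(91, -159) + 35593 = (-76 - 4*91) + 35593 = (-76 - 364) + 35593 = -440 + 35593 = 35153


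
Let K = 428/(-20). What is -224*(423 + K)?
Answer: -449792/5 ≈ -89958.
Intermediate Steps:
K = -107/5 (K = 428*(-1/20) = -107/5 ≈ -21.400)
-224*(423 + K) = -224*(423 - 107/5) = -224*2008/5 = -449792/5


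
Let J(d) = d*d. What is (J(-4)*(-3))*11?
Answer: -528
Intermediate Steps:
J(d) = d**2
(J(-4)*(-3))*11 = ((-4)**2*(-3))*11 = (16*(-3))*11 = -48*11 = -528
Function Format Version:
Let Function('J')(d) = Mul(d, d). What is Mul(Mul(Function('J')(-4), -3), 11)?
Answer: -528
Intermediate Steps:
Function('J')(d) = Pow(d, 2)
Mul(Mul(Function('J')(-4), -3), 11) = Mul(Mul(Pow(-4, 2), -3), 11) = Mul(Mul(16, -3), 11) = Mul(-48, 11) = -528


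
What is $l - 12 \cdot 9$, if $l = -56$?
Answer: $-164$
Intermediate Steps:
$l - 12 \cdot 9 = -56 - 12 \cdot 9 = -56 - 108 = -164$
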